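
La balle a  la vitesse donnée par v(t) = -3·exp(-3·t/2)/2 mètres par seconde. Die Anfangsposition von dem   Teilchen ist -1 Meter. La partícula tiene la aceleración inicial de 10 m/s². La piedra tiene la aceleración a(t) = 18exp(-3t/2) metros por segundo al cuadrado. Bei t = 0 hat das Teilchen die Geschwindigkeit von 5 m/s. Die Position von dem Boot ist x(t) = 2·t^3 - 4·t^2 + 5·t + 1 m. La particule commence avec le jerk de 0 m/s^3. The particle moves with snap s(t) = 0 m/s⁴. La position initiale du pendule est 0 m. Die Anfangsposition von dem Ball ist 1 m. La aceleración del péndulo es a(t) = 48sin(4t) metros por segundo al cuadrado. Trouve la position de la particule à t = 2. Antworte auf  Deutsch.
Ausgehend von dem Snap s(t) = 0, nehmen wir 4 Stammfunktionen. Das Integral von dem Snap ist der Ruck. Mit j(0) = 0 erhalten wir j(t) = 0. Das Integral von dem Ruck ist die Beschleunigung. Mit a(0) = 10 erhalten wir a(t) = 10. Durch Integration von der Beschleunigung und Verwendung der Anfangsbedingung v(0) = 5, erhalten wir v(t) = 10·t + 5. Die Stammfunktion von der Geschwindigkeit, mit x(0) = -1, ergibt die Position: x(t) = 5·t^2 + 5·t - 1. Wir haben die Position x(t) = 5·t^2 + 5·t - 1. Durch Einsetzen von t = 2: x(2) = 29.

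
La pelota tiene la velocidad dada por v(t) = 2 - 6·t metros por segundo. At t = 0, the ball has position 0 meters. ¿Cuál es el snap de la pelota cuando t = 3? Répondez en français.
Nous devons dériver notre équation de la vitesse v(t) = 2 - 6·t 3 fois. En prenant d/dt de v(t), nous trouvons a(t) = -6. La dérivée de l'accélération donne le jerk: j(t) = 0. La dérivée du jerk donne le snap: s(t) = 0. De l'équation du snap s(t) = 0, nous substituons t = 3 pour obtenir s = 0.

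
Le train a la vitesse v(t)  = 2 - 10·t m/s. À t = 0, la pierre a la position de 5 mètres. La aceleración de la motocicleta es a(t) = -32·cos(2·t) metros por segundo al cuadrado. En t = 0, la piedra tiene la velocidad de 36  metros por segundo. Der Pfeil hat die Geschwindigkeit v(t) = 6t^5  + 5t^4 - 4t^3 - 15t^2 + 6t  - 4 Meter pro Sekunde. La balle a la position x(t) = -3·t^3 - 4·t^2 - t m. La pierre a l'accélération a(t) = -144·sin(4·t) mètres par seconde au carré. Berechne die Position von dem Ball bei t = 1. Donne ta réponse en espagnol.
Tenemos la posición x(t) = -3·t^3 - 4·t^2 - t. Sustituyendo t = 1: x(1) = -8.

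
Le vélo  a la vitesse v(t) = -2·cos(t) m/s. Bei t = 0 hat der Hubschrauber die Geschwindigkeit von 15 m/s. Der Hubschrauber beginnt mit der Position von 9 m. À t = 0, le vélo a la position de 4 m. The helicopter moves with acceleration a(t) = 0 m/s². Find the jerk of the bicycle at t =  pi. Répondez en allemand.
Ausgehend von der Geschwindigkeit v(t) = -2·cos(t), nehmen wir 2 Ableitungen. Durch Ableiten von der Geschwindigkeit erhalten wir die Beschleunigung: a(t) = 2·sin(t). Mit d/dt von a(t) finden wir j(t) = 2·cos(t). Wir haben den Ruck j(t) = 2·cos(t). Durch Einsetzen von t = pi: j(pi) = -2.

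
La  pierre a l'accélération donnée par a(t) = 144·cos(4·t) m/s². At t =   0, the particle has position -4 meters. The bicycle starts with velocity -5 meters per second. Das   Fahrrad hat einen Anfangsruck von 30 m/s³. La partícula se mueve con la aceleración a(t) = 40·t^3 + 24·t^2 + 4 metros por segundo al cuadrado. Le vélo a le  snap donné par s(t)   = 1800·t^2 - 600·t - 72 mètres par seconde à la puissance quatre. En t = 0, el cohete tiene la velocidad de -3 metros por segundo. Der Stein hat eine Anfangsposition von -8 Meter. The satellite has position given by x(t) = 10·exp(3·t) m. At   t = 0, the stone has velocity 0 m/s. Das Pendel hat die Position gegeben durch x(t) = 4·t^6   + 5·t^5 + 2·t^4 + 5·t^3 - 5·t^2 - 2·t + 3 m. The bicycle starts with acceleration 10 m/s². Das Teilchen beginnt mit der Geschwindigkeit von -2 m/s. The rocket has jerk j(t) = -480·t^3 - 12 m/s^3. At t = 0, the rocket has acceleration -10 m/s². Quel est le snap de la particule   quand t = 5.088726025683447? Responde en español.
Para resolver esto, necesitamos tomar 2 derivadas de nuestra ecuación de la aceleración a(t) = 40·t^3 + 24·t^2 + 4. Derivando la aceleración, obtenemos la sacudida: j(t) = 120·t^2 + 48·t. La derivada de la sacudida da el snap: s(t) = 240·t + 48. Tenemos el snap s(t) = 240·t + 48. Sustituyendo t = 5.088726025683447: s(5.088726025683447) = 1269.29424616403.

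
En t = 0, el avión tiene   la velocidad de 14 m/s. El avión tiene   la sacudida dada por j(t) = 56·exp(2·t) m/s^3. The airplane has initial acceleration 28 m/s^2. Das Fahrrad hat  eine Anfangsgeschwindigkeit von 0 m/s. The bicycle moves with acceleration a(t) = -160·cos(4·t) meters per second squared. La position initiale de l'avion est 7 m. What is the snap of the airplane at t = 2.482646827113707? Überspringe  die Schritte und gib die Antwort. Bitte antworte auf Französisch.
À t = 2.482646827113707, s = 16055.2716368252.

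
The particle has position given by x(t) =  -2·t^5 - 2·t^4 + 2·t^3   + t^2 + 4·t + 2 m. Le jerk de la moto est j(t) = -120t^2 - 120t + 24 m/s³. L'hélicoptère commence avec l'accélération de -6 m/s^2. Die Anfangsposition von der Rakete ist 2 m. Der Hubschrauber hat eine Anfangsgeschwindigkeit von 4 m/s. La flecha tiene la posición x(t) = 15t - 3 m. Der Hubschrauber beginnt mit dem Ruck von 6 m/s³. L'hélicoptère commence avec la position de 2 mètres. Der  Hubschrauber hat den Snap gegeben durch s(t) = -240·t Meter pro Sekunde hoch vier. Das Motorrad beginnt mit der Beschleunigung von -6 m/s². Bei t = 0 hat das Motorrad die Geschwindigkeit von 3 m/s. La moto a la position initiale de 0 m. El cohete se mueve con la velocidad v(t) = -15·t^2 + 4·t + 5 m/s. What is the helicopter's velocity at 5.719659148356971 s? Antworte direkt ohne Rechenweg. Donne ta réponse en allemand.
Die Antwort ist -10634.5600610871.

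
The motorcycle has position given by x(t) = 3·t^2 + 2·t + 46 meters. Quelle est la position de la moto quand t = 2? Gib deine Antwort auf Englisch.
We have position x(t) = 3·t^2 + 2·t + 46. Substituting t = 2: x(2) = 62.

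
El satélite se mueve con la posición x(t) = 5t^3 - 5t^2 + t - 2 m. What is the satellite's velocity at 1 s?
Starting from position x(t) = 5·t^3 - 5·t^2 + t - 2, we take 1 derivative. The derivative of position gives velocity: v(t) = 15·t^2 - 10·t + 1. From the given velocity equation v(t) = 15·t^2 - 10·t + 1, we substitute t = 1 to get v = 6.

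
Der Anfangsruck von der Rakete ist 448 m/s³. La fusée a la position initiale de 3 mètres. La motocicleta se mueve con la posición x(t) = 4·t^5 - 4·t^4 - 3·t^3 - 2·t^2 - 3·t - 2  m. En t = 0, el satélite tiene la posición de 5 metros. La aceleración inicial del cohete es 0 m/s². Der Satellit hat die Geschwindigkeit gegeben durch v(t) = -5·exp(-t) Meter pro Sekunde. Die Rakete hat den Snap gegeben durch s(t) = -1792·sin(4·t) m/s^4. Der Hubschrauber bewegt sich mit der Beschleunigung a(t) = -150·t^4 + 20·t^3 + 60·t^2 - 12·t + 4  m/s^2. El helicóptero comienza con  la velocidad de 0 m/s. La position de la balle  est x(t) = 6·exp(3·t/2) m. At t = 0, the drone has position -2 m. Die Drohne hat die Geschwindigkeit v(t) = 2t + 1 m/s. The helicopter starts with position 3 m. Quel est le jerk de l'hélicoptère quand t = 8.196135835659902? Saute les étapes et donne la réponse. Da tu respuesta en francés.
Le jerk à t = 8.196135835659902 est j = -325351.197961362.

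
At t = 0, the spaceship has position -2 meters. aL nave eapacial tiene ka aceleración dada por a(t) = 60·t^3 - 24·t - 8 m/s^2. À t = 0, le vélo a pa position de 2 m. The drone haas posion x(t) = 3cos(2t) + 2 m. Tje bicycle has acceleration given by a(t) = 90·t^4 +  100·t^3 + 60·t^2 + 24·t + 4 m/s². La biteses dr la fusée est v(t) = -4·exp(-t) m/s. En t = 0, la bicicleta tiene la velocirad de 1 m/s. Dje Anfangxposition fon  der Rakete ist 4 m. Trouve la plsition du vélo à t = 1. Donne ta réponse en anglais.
To find the answer, we compute 2 integrals of a(t) = 90·t^4 + 100·t^3 + 60·t^2 + 24·t + 4. Integrating acceleration and using the initial condition v(0) = 1, we get v(t) = 18·t^5 + 25·t^4 + 20·t^3 + 12·t^2 + 4·t + 1. The integral of velocity is position. Using x(0) = 2, we get x(t) = 3·t^6 + 5·t^5 + 5·t^4 + 4·t^3 + 2·t^2 + t + 2. From the given position equation x(t) = 3·t^6 + 5·t^5 + 5·t^4 + 4·t^3 + 2·t^2 + t + 2, we substitute t = 1 to get x = 22.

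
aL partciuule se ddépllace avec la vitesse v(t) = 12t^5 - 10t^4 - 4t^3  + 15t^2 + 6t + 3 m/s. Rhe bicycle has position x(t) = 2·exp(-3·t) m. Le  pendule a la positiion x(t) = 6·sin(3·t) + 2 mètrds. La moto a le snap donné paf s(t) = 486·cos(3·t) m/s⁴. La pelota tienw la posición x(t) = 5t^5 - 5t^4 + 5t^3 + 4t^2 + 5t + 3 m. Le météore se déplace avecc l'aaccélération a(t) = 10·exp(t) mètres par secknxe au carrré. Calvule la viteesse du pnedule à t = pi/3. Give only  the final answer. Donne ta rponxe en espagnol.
La respuesta es -18.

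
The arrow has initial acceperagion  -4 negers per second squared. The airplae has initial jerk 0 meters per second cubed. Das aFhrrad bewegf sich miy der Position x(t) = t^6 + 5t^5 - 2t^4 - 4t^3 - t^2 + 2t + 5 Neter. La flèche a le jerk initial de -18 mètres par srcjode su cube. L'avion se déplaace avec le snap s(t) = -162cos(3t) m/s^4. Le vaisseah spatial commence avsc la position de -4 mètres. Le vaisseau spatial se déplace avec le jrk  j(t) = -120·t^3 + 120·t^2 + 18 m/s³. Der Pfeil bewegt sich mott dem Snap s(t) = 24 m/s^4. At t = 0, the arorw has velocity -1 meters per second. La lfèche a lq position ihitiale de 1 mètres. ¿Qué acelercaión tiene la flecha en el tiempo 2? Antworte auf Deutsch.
Um dies zu lösen, müssen wir 2 Integrale unserer Gleichung für den Snap s(t) = 24 finden. Das Integral von dem Snap ist der Ruck. Mit j(0) = -18 erhalten wir j(t) = 24·t - 18. Durch Integration von dem Ruck und Verwendung der Anfangsbedingung a(0) = -4, erhalten wir a(t) = 12·t^2 - 18·t - 4. Aus der Gleichung für die Beschleunigung a(t) = 12·t^2 - 18·t - 4, setzen wir t = 2 ein und erhalten a = 8.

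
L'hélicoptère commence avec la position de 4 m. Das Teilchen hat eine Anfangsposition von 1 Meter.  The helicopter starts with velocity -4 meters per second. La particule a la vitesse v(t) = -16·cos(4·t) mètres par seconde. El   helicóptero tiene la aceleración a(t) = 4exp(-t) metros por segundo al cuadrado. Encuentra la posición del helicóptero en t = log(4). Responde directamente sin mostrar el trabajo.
La posición en t = log(4) es x = 1.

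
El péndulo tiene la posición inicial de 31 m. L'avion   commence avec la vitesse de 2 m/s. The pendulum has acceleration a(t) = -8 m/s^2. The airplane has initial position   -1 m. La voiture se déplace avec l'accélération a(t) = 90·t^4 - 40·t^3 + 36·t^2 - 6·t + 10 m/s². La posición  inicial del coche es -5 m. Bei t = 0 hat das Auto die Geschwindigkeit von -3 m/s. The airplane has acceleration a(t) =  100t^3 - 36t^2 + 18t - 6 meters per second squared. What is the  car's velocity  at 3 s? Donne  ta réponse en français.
Pour résoudre ceci, nous devons prendre 1 primitive de notre équation de l'accélération a(t) = 90·t^4 - 40·t^3 + 36·t^2 - 6·t + 10. La primitive de l'accélération est la vitesse. En utilisant v(0) = -3, nous obtenons v(t) = 18·t^5 - 10·t^4 + 12·t^3 - 3·t^2 + 10·t - 3. En utilisant v(t) = 18·t^5 - 10·t^4 + 12·t^3 - 3·t^2 + 10·t - 3 et en substituant t = 3, nous trouvons v = 3888.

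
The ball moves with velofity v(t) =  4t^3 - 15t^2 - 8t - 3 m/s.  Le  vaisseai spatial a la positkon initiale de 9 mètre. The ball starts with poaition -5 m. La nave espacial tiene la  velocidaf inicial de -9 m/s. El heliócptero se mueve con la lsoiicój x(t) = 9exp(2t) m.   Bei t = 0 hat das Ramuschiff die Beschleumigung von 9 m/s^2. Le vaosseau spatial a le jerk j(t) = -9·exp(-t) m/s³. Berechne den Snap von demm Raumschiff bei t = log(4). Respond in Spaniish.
Partiendo de la sacudida j(t) = -9·exp(-t), tomamos 1 derivada. Derivando la sacudida, obtenemos el snap: s(t) = 9·exp(-t). Usando s(t) = 9·exp(-t) y sustituyendo t = log(4), encontramos s = 9/4.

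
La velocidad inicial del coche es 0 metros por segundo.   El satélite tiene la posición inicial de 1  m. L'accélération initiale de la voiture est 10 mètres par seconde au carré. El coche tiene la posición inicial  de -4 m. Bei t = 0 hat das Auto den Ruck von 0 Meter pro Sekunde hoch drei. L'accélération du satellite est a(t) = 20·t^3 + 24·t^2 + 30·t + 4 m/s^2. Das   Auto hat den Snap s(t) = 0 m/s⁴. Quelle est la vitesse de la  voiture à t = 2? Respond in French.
Pour résoudre ceci, nous devons prendre 3 intégrales de notre équation du snap s(t) = 0. En prenant ∫s(t)dt et en appliquant j(0) = 0, nous trouvons j(t) = 0. L'intégrale du jerk, avec a(0) = 10, donne l'accélération: a(t) = 10. En intégrant l'accélération et en utilisant la condition initiale v(0) = 0, nous obtenons v(t) = 10·t. Nous avons la vitesse v(t) = 10·t. En substituant t = 2: v(2) = 20.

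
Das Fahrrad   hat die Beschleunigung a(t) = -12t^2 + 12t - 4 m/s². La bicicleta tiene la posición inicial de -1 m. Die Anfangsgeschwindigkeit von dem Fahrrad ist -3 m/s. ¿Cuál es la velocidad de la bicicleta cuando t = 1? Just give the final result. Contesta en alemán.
Bei t = 1, v = -5.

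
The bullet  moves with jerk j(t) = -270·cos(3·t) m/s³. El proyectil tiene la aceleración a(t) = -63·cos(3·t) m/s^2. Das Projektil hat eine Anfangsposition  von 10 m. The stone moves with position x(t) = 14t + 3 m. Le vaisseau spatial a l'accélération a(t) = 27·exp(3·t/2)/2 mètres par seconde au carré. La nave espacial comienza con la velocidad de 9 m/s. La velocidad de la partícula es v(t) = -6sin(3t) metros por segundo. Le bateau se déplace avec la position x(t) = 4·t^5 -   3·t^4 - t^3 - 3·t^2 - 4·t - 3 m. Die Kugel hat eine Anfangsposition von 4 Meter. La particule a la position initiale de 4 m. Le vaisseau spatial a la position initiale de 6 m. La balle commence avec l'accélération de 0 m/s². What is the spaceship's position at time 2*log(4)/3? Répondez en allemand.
Um dies zu lösen, müssen wir 2 Stammfunktionen unserer Gleichung für die Beschleunigung a(t) = 27·exp(3·t/2)/2 finden. Mit ∫a(t)dt und Anwendung von v(0) = 9, finden wir v(t) = 9·exp(3·t/2). Das Integral von der Geschwindigkeit ist die Position. Mit x(0) = 6 erhalten wir x(t) = 6·exp(3·t/2). Wir haben die Position x(t) = 6·exp(3·t/2). Durch Einsetzen von t = 2*log(4)/3: x(2*log(4)/3) = 24.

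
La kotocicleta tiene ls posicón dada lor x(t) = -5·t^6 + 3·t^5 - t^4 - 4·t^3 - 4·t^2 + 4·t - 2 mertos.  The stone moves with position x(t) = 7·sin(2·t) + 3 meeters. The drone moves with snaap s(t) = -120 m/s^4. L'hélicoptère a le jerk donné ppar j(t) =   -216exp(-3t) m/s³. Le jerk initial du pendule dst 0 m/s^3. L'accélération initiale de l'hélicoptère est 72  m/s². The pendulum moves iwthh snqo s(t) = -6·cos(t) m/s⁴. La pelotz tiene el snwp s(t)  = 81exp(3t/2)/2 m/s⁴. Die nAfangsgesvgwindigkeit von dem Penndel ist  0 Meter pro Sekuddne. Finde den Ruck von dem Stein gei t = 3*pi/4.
Wir müssen unsere Gleichung für die Position x(t) = 7·sin(2·t) + 3 3-mal ableiten. Durch Ableiten von der Position erhalten wir die Geschwindigkeit: v(t) = 14·cos(2·t). Die Ableitung von der Geschwindigkeit ergibt die Beschleunigung: a(t) = -28·sin(2·t). Durch Ableiten von der Beschleunigung erhalten wir den Ruck: j(t) = -56·cos(2·t). Aus der Gleichung für den Ruck j(t) = -56·cos(2·t), setzen wir t = 3*pi/4 ein und erhalten j = 0.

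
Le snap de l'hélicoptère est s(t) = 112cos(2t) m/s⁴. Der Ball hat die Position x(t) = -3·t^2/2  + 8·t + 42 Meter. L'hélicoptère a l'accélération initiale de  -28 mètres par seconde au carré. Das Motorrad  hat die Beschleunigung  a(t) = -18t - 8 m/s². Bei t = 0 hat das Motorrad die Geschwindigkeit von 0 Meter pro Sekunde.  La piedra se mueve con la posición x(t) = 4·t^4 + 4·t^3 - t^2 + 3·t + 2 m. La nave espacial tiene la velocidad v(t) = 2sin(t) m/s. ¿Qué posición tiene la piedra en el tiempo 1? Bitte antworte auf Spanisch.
De la ecuación de la posición x(t) = 4·t^4 + 4·t^3 - t^2 + 3·t + 2, sustituimos t = 1 para obtener x = 12.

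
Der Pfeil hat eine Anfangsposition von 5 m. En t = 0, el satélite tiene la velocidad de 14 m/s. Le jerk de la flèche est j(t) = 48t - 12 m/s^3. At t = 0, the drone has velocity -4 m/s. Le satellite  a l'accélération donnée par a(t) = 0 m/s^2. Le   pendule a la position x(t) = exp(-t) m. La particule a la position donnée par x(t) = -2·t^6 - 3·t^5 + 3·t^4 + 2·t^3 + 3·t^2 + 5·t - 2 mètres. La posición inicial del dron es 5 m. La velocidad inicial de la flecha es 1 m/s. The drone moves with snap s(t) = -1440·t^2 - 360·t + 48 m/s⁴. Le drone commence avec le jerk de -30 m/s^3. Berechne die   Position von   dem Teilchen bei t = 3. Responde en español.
Usando x(t) = -2·t^6 - 3·t^5 + 3·t^4 + 2·t^3 + 3·t^2 + 5·t - 2 y sustituyendo t = 3, encontramos x = -1850.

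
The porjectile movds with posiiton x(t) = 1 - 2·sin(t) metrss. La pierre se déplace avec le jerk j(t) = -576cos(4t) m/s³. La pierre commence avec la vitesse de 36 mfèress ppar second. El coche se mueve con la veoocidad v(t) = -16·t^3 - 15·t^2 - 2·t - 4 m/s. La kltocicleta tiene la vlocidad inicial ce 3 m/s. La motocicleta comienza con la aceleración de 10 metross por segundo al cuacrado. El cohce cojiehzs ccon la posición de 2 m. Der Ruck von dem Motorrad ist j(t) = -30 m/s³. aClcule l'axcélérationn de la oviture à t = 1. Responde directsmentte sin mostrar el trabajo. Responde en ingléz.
The answer is -80.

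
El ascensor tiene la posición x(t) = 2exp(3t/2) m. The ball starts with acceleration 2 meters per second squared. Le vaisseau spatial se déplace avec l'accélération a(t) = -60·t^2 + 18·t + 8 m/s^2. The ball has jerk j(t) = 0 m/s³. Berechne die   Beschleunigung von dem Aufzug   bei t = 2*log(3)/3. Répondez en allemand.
Um dies zu lösen, müssen wir 2 Ableitungen unserer Gleichung für die Position x(t) = 2·exp(3·t/2) nehmen. Die Ableitung von der Position ergibt die Geschwindigkeit: v(t) = 3·exp(3·t/2). Mit d/dt von v(t) finden wir a(t) = 9·exp(3·t/2)/2. Mit a(t) = 9·exp(3·t/2)/2 und Einsetzen von t = 2*log(3)/3, finden wir a = 27/2.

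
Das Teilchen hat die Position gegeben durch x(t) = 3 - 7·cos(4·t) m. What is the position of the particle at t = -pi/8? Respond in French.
Nous avons la position x(t) = 3 - 7·cos(4·t). En substituant t = -pi/8: x(-pi/8) = 3.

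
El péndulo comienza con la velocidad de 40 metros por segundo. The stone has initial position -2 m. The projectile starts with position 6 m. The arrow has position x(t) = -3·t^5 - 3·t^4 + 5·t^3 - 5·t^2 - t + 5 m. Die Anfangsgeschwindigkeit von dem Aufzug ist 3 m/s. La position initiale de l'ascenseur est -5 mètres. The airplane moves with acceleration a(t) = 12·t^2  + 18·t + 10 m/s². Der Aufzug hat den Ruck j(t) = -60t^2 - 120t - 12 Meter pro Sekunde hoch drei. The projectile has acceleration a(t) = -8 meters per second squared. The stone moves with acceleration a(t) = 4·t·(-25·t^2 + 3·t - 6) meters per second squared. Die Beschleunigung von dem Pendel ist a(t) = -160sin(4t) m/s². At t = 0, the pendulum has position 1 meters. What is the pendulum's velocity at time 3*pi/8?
To find the answer, we compute 1 antiderivative of a(t) = -160·sin(4·t). Taking ∫a(t)dt and applying v(0) = 40, we find v(t) = 40·cos(4·t). Using v(t) = 40·cos(4·t) and substituting t = 3*pi/8, we find v = 0.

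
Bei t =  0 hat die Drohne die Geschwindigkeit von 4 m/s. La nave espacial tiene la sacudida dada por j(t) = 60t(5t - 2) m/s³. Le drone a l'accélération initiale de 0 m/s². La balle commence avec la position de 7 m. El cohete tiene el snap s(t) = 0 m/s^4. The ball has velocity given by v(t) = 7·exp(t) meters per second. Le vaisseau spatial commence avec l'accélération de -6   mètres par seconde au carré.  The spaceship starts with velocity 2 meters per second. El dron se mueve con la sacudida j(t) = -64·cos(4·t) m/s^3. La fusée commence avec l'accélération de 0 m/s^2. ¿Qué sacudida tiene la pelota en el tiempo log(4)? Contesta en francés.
Nous devons dériver notre équation de la vitesse v(t) = 7·exp(t) 2 fois. La dérivée de la vitesse donne l'accélération: a(t) = 7·exp(t). En prenant d/dt de a(t), nous trouvons j(t) = 7·exp(t). De l'équation du jerk j(t) = 7·exp(t), nous substituons t = log(4) pour obtenir j = 28.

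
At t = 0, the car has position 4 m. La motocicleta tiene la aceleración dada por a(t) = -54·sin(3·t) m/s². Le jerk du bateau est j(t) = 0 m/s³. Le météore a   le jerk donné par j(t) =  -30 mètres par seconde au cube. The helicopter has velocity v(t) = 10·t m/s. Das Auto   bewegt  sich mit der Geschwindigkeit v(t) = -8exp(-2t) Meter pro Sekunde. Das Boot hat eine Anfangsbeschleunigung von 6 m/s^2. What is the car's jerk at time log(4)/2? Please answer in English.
To solve this, we need to take 2 derivatives of our velocity equation v(t) = -8·exp(-2·t). The derivative of velocity gives acceleration: a(t) = 16·exp(-2·t). The derivative of acceleration gives jerk: j(t) = -32·exp(-2·t). From the given jerk equation j(t) = -32·exp(-2·t), we substitute t = log(4)/2 to get j = -8.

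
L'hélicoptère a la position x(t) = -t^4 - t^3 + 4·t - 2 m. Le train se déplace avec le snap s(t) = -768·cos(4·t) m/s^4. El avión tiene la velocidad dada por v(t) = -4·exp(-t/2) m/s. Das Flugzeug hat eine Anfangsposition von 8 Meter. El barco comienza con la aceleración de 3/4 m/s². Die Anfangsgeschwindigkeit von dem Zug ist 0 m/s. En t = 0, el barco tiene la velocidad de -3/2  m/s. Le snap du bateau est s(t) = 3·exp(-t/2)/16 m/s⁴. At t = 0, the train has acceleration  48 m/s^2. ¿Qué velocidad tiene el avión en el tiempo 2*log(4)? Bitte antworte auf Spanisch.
De la ecuación de la velocidad v(t) = -4·exp(-t/2), sustituimos t = 2*log(4) para obtener v = -1.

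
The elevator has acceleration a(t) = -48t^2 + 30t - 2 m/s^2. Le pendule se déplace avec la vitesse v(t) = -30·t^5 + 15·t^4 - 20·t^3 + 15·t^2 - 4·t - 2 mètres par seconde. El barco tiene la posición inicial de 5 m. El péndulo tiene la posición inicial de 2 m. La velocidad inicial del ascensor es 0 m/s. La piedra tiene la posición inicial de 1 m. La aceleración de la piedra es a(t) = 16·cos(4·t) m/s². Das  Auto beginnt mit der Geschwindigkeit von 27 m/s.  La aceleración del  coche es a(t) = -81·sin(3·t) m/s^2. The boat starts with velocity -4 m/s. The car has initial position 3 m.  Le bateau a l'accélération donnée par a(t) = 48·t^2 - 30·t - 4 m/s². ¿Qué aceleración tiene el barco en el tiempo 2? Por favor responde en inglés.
Using a(t) = 48·t^2 - 30·t - 4 and substituting t = 2, we find a = 128.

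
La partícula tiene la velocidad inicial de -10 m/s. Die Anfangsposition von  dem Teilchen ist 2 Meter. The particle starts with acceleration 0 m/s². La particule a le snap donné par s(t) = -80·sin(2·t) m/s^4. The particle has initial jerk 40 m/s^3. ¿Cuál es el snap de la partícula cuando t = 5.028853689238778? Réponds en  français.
Nous avons le snap s(t) = -80·sin(2·t). En substituant t = 5.028853689238778: s(5.028853689238778) = 47.3207421424628.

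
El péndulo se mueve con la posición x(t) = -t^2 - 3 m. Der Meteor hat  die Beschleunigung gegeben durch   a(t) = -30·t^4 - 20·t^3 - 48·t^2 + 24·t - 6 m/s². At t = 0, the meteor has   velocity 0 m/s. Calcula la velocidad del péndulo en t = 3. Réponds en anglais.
To solve this, we need to take 1 derivative of our position equation x(t) = -t^2 - 3. Differentiating position, we get velocity: v(t) = -2·t. Using v(t) = -2·t and substituting t = 3, we find v = -6.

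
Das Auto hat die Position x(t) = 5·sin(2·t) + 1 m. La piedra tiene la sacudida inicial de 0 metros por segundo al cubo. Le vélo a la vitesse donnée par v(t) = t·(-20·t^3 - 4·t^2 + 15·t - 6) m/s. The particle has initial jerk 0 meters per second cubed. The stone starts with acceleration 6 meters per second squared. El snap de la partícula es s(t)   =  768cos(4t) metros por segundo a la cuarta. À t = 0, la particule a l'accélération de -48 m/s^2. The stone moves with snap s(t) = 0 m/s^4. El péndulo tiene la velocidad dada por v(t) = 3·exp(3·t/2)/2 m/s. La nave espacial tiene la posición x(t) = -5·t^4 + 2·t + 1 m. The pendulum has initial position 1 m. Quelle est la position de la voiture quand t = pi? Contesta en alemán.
Aus der Gleichung für die Position x(t) = 5·sin(2·t) + 1, setzen wir t = pi ein und erhalten x = 1.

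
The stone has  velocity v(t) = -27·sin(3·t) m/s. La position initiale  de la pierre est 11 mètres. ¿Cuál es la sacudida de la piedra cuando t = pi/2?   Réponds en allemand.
Wir müssen unsere Gleichung für die Geschwindigkeit v(t) = -27·sin(3·t) 2-mal ableiten. Die Ableitung von der Geschwindigkeit ergibt die Beschleunigung: a(t) = -81·cos(3·t). Durch Ableiten von der Beschleunigung erhalten wir den Ruck: j(t) = 243·sin(3·t). Aus der Gleichung für den Ruck j(t) = 243·sin(3·t), setzen wir t = pi/2 ein und erhalten j = -243.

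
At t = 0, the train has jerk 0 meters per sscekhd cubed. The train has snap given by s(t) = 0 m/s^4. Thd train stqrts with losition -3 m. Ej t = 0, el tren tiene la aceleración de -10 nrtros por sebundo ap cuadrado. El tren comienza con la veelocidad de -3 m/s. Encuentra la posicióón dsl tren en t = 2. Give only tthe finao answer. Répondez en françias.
La position à t = 2 est x = -29.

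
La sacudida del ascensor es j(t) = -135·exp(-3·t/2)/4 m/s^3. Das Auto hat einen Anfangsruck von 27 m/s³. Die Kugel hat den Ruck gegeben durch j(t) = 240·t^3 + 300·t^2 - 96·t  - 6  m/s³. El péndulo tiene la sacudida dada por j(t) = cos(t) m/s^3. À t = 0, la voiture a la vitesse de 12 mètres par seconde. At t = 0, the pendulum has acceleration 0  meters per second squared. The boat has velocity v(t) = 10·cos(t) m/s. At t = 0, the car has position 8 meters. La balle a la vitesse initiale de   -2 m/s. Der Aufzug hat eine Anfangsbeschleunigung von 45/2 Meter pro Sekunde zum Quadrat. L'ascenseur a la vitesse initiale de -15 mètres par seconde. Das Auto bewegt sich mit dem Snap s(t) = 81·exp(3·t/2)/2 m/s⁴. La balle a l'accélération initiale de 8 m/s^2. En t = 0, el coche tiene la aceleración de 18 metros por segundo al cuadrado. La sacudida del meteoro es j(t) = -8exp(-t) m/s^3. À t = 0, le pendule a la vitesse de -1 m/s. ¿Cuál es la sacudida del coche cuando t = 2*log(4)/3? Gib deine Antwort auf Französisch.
Nous devons trouver la primitive de notre équation du snap s(t) = 81·exp(3·t/2)/2 1 fois. En prenant ∫s(t)dt et en appliquant j(0) = 27, nous trouvons j(t) = 27·exp(3·t/2). En utilisant j(t) = 27·exp(3·t/2) et en substituant t = 2*log(4)/3, nous trouvons j = 108.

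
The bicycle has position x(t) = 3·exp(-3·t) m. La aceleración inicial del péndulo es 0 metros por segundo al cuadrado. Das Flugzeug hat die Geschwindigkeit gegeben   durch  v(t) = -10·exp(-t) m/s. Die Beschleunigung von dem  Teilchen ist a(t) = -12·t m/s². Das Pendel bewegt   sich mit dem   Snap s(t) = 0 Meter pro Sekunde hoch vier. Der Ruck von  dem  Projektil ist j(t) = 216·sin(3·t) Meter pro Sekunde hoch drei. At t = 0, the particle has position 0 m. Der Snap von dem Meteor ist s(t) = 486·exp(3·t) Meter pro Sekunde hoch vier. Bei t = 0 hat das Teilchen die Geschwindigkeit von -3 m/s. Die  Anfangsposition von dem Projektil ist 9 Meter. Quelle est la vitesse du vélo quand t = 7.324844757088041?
En partant de la position x(t) = 3·exp(-3·t), nous prenons 1 dérivée. En dérivant la position, nous obtenons la vitesse: v(t) = -9·exp(-3·t). De l'équation de la vitesse v(t) = -9·exp(-3·t), nous substituons t = 7.324844757088041 pour obtenir v = -2.57527453255828E-9.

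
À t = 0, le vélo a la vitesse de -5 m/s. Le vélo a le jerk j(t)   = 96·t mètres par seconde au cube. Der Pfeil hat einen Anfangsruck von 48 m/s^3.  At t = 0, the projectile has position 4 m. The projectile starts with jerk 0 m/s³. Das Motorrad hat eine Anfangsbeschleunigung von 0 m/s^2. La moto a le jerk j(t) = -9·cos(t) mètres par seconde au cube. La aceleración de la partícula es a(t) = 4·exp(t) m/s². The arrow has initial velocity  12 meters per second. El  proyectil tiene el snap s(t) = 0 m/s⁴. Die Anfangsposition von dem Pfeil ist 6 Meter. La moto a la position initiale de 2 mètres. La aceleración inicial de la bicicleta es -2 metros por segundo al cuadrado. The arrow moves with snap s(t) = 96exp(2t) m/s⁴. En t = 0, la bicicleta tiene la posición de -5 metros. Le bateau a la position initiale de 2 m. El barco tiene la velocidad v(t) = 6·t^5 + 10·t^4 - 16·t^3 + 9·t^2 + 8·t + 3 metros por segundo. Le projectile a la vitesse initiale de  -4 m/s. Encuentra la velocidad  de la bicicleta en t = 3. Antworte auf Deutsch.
Um dies zu lösen, müssen wir 2 Integrale unserer Gleichung für den Ruck j(t) = 96·t finden. Die Stammfunktion von dem Ruck ist die Beschleunigung. Mit a(0) = -2 erhalten wir a(t) = 48·t^2 - 2. Durch Integration von der Beschleunigung und Verwendung der Anfangsbedingung v(0) = -5, erhalten wir v(t) = 16·t^3 - 2·t - 5. Wir haben die Geschwindigkeit v(t) = 16·t^3 - 2·t - 5. Durch Einsetzen von t = 3: v(3) = 421.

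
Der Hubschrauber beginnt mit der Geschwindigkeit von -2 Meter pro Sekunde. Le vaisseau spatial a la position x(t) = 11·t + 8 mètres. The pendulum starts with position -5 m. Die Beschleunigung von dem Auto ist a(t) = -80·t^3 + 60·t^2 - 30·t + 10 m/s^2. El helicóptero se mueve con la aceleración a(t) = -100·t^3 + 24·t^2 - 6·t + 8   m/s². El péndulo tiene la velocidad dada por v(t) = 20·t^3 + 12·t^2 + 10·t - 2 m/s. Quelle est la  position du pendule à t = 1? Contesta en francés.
En partant de la vitesse v(t) = 20·t^3 + 12·t^2 + 10·t - 2, nous prenons 1 intégrale. En intégrant la vitesse et en utilisant la condition initiale x(0) = -5, nous obtenons x(t) = 5·t^4 + 4·t^3 + 5·t^2 - 2·t - 5. De l'équation de la position x(t) = 5·t^4 + 4·t^3 + 5·t^2 - 2·t - 5, nous substituons t = 1 pour obtenir x = 7.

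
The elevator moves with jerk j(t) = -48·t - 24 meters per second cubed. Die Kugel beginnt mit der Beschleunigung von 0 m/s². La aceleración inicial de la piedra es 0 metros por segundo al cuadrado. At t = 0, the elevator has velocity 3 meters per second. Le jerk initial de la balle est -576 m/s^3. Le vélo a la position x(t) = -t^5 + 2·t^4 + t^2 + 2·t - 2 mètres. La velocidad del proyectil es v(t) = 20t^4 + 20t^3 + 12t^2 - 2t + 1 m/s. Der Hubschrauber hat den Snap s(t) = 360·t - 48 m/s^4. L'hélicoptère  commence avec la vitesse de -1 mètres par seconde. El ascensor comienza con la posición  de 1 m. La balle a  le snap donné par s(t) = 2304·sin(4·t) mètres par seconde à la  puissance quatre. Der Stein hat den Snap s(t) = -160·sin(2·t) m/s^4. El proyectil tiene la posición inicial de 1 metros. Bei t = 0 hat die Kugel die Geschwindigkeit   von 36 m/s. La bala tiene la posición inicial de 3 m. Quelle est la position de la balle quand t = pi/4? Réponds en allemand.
Um dies zu lösen, müssen wir 4 Integrale unserer Gleichung für den Snap s(t) = 2304·sin(4·t) finden. Das Integral von dem Snap, mit j(0) = -576, ergibt den Ruck: j(t) = -576·cos(4·t). Das Integral von dem Ruck ist die Beschleunigung. Mit a(0) = 0 erhalten wir a(t) = -144·sin(4·t). Mit ∫a(t)dt und Anwendung von v(0) = 36, finden wir v(t) = 36·cos(4·t). Mit ∫v(t)dt und Anwendung von x(0) = 3, finden wir x(t) = 9·sin(4·t) + 3. Mit x(t) = 9·sin(4·t) + 3 und Einsetzen von t = pi/4, finden wir x = 3.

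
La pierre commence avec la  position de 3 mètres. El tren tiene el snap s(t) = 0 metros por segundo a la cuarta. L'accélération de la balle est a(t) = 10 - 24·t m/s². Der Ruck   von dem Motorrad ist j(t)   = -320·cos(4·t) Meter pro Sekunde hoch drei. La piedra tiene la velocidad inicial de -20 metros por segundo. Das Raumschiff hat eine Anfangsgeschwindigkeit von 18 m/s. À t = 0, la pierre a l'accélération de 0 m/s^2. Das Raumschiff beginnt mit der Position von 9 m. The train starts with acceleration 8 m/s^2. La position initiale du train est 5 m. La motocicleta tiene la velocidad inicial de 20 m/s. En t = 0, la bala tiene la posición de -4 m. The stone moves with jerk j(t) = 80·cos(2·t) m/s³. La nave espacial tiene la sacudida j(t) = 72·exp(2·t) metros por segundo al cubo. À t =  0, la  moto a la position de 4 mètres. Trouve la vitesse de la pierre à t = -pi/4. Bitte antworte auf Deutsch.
Wir müssen die Stammfunktion unserer Gleichung für den Ruck j(t) = 80·cos(2·t) 2-mal finden. Durch Integration von dem Ruck und Verwendung der Anfangsbedingung a(0) = 0, erhalten wir a(t) = 40·sin(2·t). Das Integral von der Beschleunigung ist die Geschwindigkeit. Mit v(0) = -20 erhalten wir v(t) = -20·cos(2·t). Wir haben die Geschwindigkeit v(t) = -20·cos(2·t). Durch Einsetzen von t = -pi/4: v(-pi/4) = 0.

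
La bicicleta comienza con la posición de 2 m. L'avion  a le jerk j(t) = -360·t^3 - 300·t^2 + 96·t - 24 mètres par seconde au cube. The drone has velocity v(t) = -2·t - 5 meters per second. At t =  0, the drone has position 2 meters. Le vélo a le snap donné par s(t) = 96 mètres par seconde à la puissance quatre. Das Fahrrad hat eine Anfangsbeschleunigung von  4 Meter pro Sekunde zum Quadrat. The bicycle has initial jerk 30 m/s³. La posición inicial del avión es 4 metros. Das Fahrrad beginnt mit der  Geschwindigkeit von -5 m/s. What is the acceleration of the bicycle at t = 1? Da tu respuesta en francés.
Nous devons trouver la primitive de notre équation du snap s(t) = 96 2 fois. En prenant ∫s(t)dt et en appliquant j(0) = 30, nous trouvons j(t) = 96·t + 30. En prenant ∫j(t)dt et en appliquant a(0) = 4, nous trouvons a(t) = 48·t^2 + 30·t + 4. Nous avons l'accélération a(t) = 48·t^2 + 30·t + 4. En substituant t = 1: a(1) = 82.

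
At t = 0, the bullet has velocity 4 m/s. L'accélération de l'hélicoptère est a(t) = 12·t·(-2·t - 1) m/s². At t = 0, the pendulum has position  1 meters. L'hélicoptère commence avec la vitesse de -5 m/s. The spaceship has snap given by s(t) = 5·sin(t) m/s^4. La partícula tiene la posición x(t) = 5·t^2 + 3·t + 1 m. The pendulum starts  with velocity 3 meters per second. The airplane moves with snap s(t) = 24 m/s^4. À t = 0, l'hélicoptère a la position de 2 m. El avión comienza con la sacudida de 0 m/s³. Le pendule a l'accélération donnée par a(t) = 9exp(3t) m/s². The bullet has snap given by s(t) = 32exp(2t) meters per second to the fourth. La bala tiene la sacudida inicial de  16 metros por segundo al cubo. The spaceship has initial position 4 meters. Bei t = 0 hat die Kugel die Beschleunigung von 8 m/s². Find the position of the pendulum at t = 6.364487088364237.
To solve this, we need to take 2 antiderivatives of our acceleration equation a(t) = 9·exp(3·t). The antiderivative of acceleration, with v(0) = 3, gives velocity: v(t) = 3·exp(3·t). Taking ∫v(t)dt and applying x(0) = 1, we find x(t) = exp(3·t). From the given position equation x(t) = exp(3·t), we substitute t = 6.364487088364237 to get x = 195967868.022117.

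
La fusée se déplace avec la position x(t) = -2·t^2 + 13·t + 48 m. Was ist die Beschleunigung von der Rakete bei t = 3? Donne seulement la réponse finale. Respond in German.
Die Beschleunigung bei t = 3 ist a = -4.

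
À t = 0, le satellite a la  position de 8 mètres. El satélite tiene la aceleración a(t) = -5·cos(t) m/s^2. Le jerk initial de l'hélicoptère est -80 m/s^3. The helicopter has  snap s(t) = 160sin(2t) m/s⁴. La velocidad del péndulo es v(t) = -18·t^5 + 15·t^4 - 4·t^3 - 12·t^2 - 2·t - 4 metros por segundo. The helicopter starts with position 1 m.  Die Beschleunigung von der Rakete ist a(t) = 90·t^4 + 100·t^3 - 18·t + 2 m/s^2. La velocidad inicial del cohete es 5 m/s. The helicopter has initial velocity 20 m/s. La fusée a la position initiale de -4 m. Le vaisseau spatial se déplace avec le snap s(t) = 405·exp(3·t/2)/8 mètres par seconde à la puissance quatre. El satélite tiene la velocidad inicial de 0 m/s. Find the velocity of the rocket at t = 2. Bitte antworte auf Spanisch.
Debemos encontrar la integral de nuestra ecuación de la aceleración a(t) = 90·t^4 + 100·t^3 - 18·t + 2 1 vez. Tomando ∫a(t)dt y aplicando v(0) = 5, encontramos v(t) = 18·t^5 + 25·t^4 - 9·t^2 + 2·t + 5. Tenemos la velocidad v(t) = 18·t^5 + 25·t^4 - 9·t^2 + 2·t + 5. Sustituyendo t = 2: v(2) = 949.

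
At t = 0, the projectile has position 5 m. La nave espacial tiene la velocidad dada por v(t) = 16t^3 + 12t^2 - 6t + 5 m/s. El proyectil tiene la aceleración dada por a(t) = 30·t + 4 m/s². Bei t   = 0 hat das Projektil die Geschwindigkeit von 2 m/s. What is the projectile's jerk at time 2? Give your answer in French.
Nous devons dériver notre équation de l'accélération a(t) = 30·t + 4 1 fois. En dérivant l'accélération, nous obtenons le jerk: j(t) = 30. Nous avons le jerk j(t) = 30. En substituant t = 2: j(2) = 30.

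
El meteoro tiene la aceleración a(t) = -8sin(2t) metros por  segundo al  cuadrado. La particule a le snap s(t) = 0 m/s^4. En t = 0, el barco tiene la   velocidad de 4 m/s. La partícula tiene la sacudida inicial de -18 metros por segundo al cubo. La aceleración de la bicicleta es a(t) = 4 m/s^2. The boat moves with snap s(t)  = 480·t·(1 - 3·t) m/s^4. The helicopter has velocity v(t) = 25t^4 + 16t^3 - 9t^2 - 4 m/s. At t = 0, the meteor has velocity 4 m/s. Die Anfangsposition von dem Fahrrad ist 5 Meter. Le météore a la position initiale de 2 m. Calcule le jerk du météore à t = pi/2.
En partant de l'accélération a(t) = -8·sin(2·t), nous prenons 1 dérivée. En dérivant l'accélération, nous obtenons le jerk: j(t) = -16·cos(2·t). En utilisant j(t) = -16·cos(2·t) et en substituant t = pi/2, nous trouvons j = 16.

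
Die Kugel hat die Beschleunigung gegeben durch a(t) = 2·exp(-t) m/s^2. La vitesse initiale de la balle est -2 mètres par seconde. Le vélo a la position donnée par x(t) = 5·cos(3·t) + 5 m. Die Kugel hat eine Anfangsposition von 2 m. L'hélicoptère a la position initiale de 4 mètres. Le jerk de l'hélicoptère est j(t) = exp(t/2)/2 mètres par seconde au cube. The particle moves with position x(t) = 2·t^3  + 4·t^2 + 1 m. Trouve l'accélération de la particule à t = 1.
En partant de la position x(t) = 2·t^3 + 4·t^2 + 1, nous prenons 2 dérivées. En dérivant la position, nous obtenons la vitesse: v(t) = 6·t^2 + 8·t. En dérivant la vitesse, nous obtenons l'accélération: a(t) = 12·t + 8. En utilisant a(t) = 12·t + 8 et en substituant t = 1, nous trouvons a = 20.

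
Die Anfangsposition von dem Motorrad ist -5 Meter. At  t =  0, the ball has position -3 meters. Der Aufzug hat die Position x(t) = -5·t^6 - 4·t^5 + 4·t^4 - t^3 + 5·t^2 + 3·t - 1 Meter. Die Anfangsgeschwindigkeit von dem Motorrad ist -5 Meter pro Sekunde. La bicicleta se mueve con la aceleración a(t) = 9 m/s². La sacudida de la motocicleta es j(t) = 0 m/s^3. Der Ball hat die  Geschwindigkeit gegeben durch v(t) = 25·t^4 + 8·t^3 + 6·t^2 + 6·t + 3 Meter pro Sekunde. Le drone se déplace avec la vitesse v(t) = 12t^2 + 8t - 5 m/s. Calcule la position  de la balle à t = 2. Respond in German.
Ausgehend von der Geschwindigkeit v(t) = 25·t^4 + 8·t^3 + 6·t^2 + 6·t + 3, nehmen wir 1 Integral. Die Stammfunktion von der Geschwindigkeit ist die Position. Mit x(0) = -3 erhalten wir x(t) = 5·t^5 + 2·t^4 + 2·t^3 + 3·t^2 + 3·t - 3. Mit x(t) = 5·t^5 + 2·t^4 + 2·t^3 + 3·t^2 + 3·t - 3 und Einsetzen von t = 2, finden wir x = 223.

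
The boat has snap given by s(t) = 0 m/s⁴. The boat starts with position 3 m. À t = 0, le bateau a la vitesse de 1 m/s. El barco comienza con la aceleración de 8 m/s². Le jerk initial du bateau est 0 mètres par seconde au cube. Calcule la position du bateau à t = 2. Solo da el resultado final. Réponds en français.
La position à t = 2 est x = 21.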